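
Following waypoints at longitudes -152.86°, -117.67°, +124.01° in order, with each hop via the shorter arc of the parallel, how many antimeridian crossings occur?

Leg 1: -152.86° → -117.67°, shortest Δλ = 35.19° (east) — does not cross 180°.
Leg 2: -117.67° → +124.01°, shortest Δλ = -118.32° (west) — crosses 180°.
Total crossings: 1.

1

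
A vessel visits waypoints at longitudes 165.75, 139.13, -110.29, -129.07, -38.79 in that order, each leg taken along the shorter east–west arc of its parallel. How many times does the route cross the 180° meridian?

Leg 1: +165.75° → +139.13°, shortest Δλ = -26.62° (west) — does not cross 180°.
Leg 2: +139.13° → -110.29°, shortest Δλ = 110.58° (east) — crosses 180°.
Leg 3: -110.29° → -129.07°, shortest Δλ = -18.78° (west) — does not cross 180°.
Leg 4: -129.07° → -38.79°, shortest Δλ = 90.28° (east) — does not cross 180°.
Total crossings: 1.

1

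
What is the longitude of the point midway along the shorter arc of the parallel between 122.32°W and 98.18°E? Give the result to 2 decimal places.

167.93°E

Signed shortest Δλ from -122.32° to +98.18° is -139.50°.
Midpoint longitude = -122.32° + (-139.50°)/2 = -122.32° − 69.75° = -192.07°.
Normalise into (−180°, 180°]: +167.93°.
(The naïve average (-122.32 + +98.18)/2 = -12.07° is on the wrong side of the globe.)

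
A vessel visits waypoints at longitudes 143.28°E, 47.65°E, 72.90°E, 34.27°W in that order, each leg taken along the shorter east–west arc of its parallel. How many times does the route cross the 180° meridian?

0

Leg 1: +143.28° → +47.65°, shortest Δλ = -95.63° (west) — does not cross 180°.
Leg 2: +47.65° → +72.90°, shortest Δλ = 25.25° (east) — does not cross 180°.
Leg 3: +72.90° → -34.27°, shortest Δλ = -107.17° (west) — does not cross 180°.
Total crossings: 0.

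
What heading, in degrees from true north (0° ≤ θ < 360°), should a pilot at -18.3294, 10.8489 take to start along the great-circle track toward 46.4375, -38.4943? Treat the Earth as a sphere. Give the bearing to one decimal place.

Δλ = -38.4943 − 10.8489 = -49.3432°.
θ = atan2( sin Δλ · cos φ₂ , cos φ₁ · sin φ₂ − sin φ₁ · cos φ₂ · cos Δλ )
  = atan2(-0.52280, 0.82906) = -32.235° → normalised to [0°, 360°): 327.765°.

327.8°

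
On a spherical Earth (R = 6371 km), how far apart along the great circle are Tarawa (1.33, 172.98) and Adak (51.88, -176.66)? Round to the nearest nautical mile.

3080 nmi

Δλ = -176.66 − 172.98 = -349.64°; wrapped into (−180°, 180°]: 10.36°.
Δφ = 51.88 − 1.33 = 50.55°.
a = sin²(Δφ/2) + cos φ₁ · cos φ₂ · sin²(Δλ/2) = 0.187328.
c = 2·atan2(√a, √(1−a)) = 0.89522 rad → d = 6371·c ≈ 5703.48 km ≈ 3079.63 nmi.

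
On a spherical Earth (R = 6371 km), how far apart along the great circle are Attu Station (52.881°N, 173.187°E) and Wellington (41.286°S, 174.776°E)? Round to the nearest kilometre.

10472 km

Δλ = 174.776 − 173.187 = 1.589°.
Δφ = -41.286 − 52.881 = -94.167°.
a = sin²(Δφ/2) + cos φ₁ · cos φ₂ · sin²(Δλ/2) = 0.536419.
c = 2·atan2(√a, √(1−a)) = 1.64370 rad → d = 6371·c ≈ 10472.01 km.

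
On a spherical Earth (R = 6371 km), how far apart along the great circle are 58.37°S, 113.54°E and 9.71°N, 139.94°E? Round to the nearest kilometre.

Δλ = 139.94 − 113.54 = 26.40°.
Δφ = 9.71 − -58.37 = 68.08°.
a = sin²(Δφ/2) + cos φ₁ · cos φ₂ · sin²(Δλ/2) = 0.340298.
c = 2·atan2(√a, √(1−a)) = 1.24570 rad → d = 6371·c ≈ 7936.33 km.

7936 km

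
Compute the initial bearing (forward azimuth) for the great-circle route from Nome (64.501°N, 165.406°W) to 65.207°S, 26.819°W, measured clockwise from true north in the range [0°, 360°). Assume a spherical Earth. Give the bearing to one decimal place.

111.1°

Δλ = -26.819 − -165.406 = 138.587°.
θ = atan2( sin Δλ · cos φ₂ , cos φ₁ · sin φ₂ − sin φ₁ · cos φ₂ · cos Δλ )
  = atan2(0.27739, -0.10696) = 111.087° → normalised to [0°, 360°): 111.087°.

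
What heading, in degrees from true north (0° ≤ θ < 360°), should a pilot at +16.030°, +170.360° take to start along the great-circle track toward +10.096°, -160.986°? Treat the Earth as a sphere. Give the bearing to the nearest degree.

98°

Δλ = -160.986 − 170.360 = -331.346°; wrapped into (−180°, 180°]: 28.654°.
θ = atan2( sin Δλ · cos φ₂ , cos φ₁ · sin φ₂ − sin φ₁ · cos φ₂ · cos Δλ )
  = atan2(0.47209, -0.07009) = 98.445° → normalised to [0°, 360°): 98.445°.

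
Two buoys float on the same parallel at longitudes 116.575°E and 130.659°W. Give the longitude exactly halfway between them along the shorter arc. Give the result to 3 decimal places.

172.958°E

Signed shortest Δλ from +116.575° to -130.659° is +112.766°.
Midpoint longitude = +116.575° + (+112.766°)/2 = +116.575° + 56.383° = +172.958°.
(The naïve average (+116.575 + -130.659)/2 = -7.042° is on the wrong side of the globe.)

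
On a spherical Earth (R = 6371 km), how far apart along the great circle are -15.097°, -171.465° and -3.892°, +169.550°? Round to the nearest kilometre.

Δλ = 169.550 − -171.465 = 341.015°; wrapped into (−180°, 180°]: -18.985°.
Δφ = -3.892 − -15.097 = 11.205°.
a = sin²(Δφ/2) + cos φ₁ · cos φ₂ · sin²(Δλ/2) = 0.035730.
c = 2·atan2(√a, √(1−a)) = 0.38033 rad → d = 6371·c ≈ 2423.11 km.

2423 km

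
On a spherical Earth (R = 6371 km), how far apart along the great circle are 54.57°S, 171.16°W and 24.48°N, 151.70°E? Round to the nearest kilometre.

9479 km

Δλ = 151.70 − -171.16 = 322.86°; wrapped into (−180°, 180°]: -37.14°.
Δφ = 24.48 − -54.57 = 79.05°.
a = sin²(Δφ/2) + cos φ₁ · cos φ₂ · sin²(Δλ/2) = 0.458532.
c = 2·atan2(√a, √(1−a)) = 1.48776 rad → d = 6371·c ≈ 9478.55 km.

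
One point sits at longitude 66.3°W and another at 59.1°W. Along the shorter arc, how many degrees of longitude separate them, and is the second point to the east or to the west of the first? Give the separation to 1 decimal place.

Raw difference: -59.1 − -66.3 = 7.2°.
Normalise into (−180°, 180°]: 7.2° stays 7.2°.
Positive ⇒ the second point lies to the east; separation 7.2°.

7.2° east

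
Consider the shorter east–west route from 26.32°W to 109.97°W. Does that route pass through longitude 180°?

Signed shortest Δλ = ((-109.97 − -26.32 + 180) mod 360) − 180 = -83.65°.
Going west by 83.65° from -26.32° reaches -109.97° without touching 180°.

No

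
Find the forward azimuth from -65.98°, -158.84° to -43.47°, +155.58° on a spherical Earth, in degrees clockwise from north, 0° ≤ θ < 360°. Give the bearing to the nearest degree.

Δλ = 155.58 − -158.84 = 314.42°; wrapped into (−180°, 180°]: -45.58°.
θ = atan2( sin Δλ · cos φ₂ , cos φ₁ · sin φ₂ − sin φ₁ · cos φ₂ · cos Δλ )
  = atan2(-0.51834, 0.18392) = -70.464° → normalised to [0°, 360°): 289.536°.

290°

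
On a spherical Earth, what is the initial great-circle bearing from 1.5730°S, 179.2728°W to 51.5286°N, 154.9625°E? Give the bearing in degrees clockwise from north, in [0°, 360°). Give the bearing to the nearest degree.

Δλ = 154.9625 − -179.2728 = 334.2353°; wrapped into (−180°, 180°]: -25.7647°.
θ = atan2( sin Δλ · cos φ₂ , cos φ₁ · sin φ₂ − sin φ₁ · cos φ₂ · cos Δλ )
  = atan2(-0.27042, 0.79800) = -18.720° → normalised to [0°, 360°): 341.280°.

341°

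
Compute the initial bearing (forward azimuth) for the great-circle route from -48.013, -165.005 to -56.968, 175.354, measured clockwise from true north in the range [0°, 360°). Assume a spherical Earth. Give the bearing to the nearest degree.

226°

Δλ = 175.354 − -165.005 = 340.359°; wrapped into (−180°, 180°]: -19.641°.
θ = atan2( sin Δλ · cos φ₂ , cos φ₁ · sin φ₂ − sin φ₁ · cos φ₂ · cos Δλ )
  = atan2(-0.18322, -0.17923) = -134.369° → normalised to [0°, 360°): 225.631°.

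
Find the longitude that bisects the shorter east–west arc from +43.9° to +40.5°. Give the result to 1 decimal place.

Signed shortest Δλ from +43.9° to +40.5° is -3.4°.
Midpoint longitude = +43.9° + (-3.4°)/2 = +43.9° − 1.7° = +42.2°.

+42.2°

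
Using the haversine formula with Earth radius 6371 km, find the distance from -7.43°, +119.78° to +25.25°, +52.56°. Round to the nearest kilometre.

8119 km

Δλ = 52.56 − 119.78 = -67.22°.
Δφ = 25.25 − -7.43 = 32.68°.
a = sin²(Δφ/2) + cos φ₁ · cos φ₂ · sin²(Δλ/2) = 0.353951.
c = 2·atan2(√a, √(1−a)) = 1.27438 rad → d = 6371·c ≈ 8119.06 km.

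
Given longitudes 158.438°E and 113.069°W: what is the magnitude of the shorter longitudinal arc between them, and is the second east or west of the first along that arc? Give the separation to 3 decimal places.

Raw difference: -113.069 − 158.438 = -271.507°.
Normalise into (−180°, 180°]: -271.507° + 360° = 88.493°.
Positive ⇒ the second point lies to the east; separation 88.493°.

88.493° east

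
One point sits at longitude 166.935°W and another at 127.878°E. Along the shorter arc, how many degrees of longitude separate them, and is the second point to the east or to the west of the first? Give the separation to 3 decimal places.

Raw difference: 127.878 − -166.935 = 294.813°.
Normalise into (−180°, 180°]: 294.813° − 360° = -65.187°.
Negative ⇒ the second point lies to the west; separation 65.187°.

65.187° west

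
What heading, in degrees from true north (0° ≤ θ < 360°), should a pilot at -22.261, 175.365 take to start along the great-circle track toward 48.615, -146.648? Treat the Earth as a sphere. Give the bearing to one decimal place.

Δλ = -146.648 − 175.365 = -322.013°; wrapped into (−180°, 180°]: 37.987°.
θ = atan2( sin Δλ · cos φ₂ , cos φ₁ · sin φ₂ − sin φ₁ · cos φ₂ · cos Δλ )
  = atan2(0.40691, 0.89175) = 24.527° → normalised to [0°, 360°): 24.527°.

24.5°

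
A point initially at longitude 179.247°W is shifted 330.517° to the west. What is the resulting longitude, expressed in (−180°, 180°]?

149.764°W

Start at -179.247°; shift −330.517° → -509.764°.
-509.764° lies outside (−180°, 180°]; add 360° → -149.764°.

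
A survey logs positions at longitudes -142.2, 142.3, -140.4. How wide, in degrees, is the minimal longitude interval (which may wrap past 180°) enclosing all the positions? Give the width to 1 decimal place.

Sort the longitudes: -142.2°, -140.4°, +142.3°.
Eastward gaps between consecutive values (wrapping around): 1.8°, 282.7°, 75.5°.
Largest gap = 282.7° ⇒ minimal covering band is its complement: 360° − 282.7° = 77.3°.
Band runs from +142.3° eastward to -140.4°, crossing the antimeridian.

77.3°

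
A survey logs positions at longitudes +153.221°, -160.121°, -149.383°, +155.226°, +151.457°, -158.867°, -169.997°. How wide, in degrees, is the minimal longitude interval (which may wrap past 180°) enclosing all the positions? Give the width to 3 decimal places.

Sort the longitudes: -169.997°, -160.121°, -158.867°, -149.383°, +151.457°, +153.221°, +155.226°.
Eastward gaps between consecutive values (wrapping around): 9.876°, 1.254°, 9.484°, 300.840°, 1.764°, 2.005°, 34.777°.
Largest gap = 300.840° ⇒ minimal covering band is its complement: 360° − 300.840° = 59.160°.
Band runs from +151.457° eastward to -149.383°, crossing the antimeridian.

59.160°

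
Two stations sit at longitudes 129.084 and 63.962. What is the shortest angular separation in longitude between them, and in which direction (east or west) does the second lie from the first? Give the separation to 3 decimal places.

65.122° west

Raw difference: 63.962 − 129.084 = -65.122°.
Normalise into (−180°, 180°]: -65.122° stays -65.122°.
Negative ⇒ the second point lies to the west; separation 65.122°.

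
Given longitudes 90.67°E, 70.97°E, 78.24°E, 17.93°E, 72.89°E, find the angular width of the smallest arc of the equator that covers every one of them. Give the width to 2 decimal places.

Sort the longitudes: +17.93°, +70.97°, +72.89°, +78.24°, +90.67°.
Eastward gaps between consecutive values (wrapping around): 53.04°, 1.92°, 5.35°, 12.43°, 287.26°.
Largest gap = 287.26° ⇒ minimal covering band is its complement: 360° − 287.26° = 72.74°.
Band runs from +17.93° eastward to +90.67°.

72.74°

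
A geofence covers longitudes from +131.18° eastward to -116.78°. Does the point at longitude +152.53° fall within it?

Band width going east from +131.18° to -116.78°: ((-116.78 − 131.18) mod 360) = 112.04°.
Offset of +152.53° east of the west edge: ((152.53 − 131.18) mod 360) = 21.35°.
21.35° ≤ 112.04° ⇒ inside.

Yes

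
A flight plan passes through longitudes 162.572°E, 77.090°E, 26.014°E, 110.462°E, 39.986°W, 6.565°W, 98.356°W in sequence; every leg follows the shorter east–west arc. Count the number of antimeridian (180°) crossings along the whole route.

0

Leg 1: +162.572° → +77.090°, shortest Δλ = -85.482° (west) — does not cross 180°.
Leg 2: +77.090° → +26.014°, shortest Δλ = -51.076° (west) — does not cross 180°.
Leg 3: +26.014° → +110.462°, shortest Δλ = 84.448° (east) — does not cross 180°.
Leg 4: +110.462° → -39.986°, shortest Δλ = -150.448° (west) — does not cross 180°.
Leg 5: -39.986° → -6.565°, shortest Δλ = 33.421° (east) — does not cross 180°.
Leg 6: -6.565° → -98.356°, shortest Δλ = -91.791° (west) — does not cross 180°.
Total crossings: 0.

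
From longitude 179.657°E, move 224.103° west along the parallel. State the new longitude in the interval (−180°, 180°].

44.446°W

Start at +179.657°; shift −224.103° → -44.446°.
-44.446° already lies in (−180°, 180°].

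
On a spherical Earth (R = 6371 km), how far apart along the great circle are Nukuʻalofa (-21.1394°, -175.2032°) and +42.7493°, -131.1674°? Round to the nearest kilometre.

8414 km

Δλ = -131.1674 − -175.2032 = 44.0358°.
Δφ = 42.7493 − -21.1394 = 63.8887°.
a = sin²(Δφ/2) + cos φ₁ · cos φ₂ · sin²(Δλ/2) = 0.376205.
c = 2·atan2(√a, √(1−a)) = 1.32060 rad → d = 6371·c ≈ 8413.57 km.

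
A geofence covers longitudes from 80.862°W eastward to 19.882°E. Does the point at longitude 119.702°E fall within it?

Band width going east from -80.862° to +19.882°: ((19.882 − -80.862) mod 360) = 100.744°.
Offset of +119.702° east of the west edge: ((119.702 − -80.862) mod 360) = 200.564°.
200.564° > 100.744° ⇒ outside.

No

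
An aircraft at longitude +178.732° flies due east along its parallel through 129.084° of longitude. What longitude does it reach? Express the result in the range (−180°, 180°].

-52.184°

Start at +178.732°; shift +129.084° → +307.816°.
+307.816° lies outside (−180°, 180°]; subtract 360° → -52.184°.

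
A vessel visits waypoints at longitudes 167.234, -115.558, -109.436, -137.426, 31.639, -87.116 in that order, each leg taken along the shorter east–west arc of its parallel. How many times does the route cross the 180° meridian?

1

Leg 1: +167.234° → -115.558°, shortest Δλ = 77.208° (east) — crosses 180°.
Leg 2: -115.558° → -109.436°, shortest Δλ = 6.122° (east) — does not cross 180°.
Leg 3: -109.436° → -137.426°, shortest Δλ = -27.99° (west) — does not cross 180°.
Leg 4: -137.426° → +31.639°, shortest Δλ = 169.065° (east) — does not cross 180°.
Leg 5: +31.639° → -87.116°, shortest Δλ = -118.755° (west) — does not cross 180°.
Total crossings: 1.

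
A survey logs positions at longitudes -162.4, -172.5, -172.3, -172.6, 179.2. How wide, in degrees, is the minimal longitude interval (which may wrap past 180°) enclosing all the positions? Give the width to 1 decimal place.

Sort the longitudes: -172.6°, -172.5°, -172.3°, -162.4°, +179.2°.
Eastward gaps between consecutive values (wrapping around): 0.1°, 0.2°, 9.9°, 341.6°, 8.2°.
Largest gap = 341.6° ⇒ minimal covering band is its complement: 360° − 341.6° = 18.4°.
Band runs from +179.2° eastward to -162.4°, crossing the antimeridian.

18.4°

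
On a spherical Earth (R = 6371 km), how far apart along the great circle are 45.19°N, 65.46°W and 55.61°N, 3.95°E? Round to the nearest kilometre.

Δλ = 3.95 − -65.46 = 69.41°.
Δφ = 55.61 − 45.19 = 10.42°.
a = sin²(Δφ/2) + cos φ₁ · cos φ₂ · sin²(Δλ/2) = 0.137282.
c = 2·atan2(√a, √(1−a)) = 0.75913 rad → d = 6371·c ≈ 4836.42 km.

4836 km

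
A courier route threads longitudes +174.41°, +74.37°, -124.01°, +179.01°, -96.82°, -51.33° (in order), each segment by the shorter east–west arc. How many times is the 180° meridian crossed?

Leg 1: +174.41° → +74.37°, shortest Δλ = -100.04° (west) — does not cross 180°.
Leg 2: +74.37° → -124.01°, shortest Δλ = 161.62° (east) — crosses 180°.
Leg 3: -124.01° → +179.01°, shortest Δλ = -56.98° (west) — crosses 180°.
Leg 4: +179.01° → -96.82°, shortest Δλ = 84.17° (east) — crosses 180°.
Leg 5: -96.82° → -51.33°, shortest Δλ = 45.49° (east) — does not cross 180°.
Total crossings: 3.

3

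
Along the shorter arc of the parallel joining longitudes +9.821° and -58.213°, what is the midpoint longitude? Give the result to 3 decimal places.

-24.196°

Signed shortest Δλ from +9.821° to -58.213° is -68.034°.
Midpoint longitude = +9.821° + (-68.034°)/2 = +9.821° − 34.017° = -24.196°.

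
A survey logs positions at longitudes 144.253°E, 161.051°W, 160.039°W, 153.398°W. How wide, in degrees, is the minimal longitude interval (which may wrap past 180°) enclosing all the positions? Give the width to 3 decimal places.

62.349°

Sort the longitudes: -161.051°, -160.039°, -153.398°, +144.253°.
Eastward gaps between consecutive values (wrapping around): 1.012°, 6.641°, 297.651°, 54.696°.
Largest gap = 297.651° ⇒ minimal covering band is its complement: 360° − 297.651° = 62.349°.
Band runs from +144.253° eastward to -153.398°, crossing the antimeridian.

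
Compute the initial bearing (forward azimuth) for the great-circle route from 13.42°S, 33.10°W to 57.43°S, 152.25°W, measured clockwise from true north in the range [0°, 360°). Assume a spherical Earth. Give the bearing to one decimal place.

208.1°

Δλ = -152.25 − -33.10 = -119.15°.
θ = atan2( sin Δλ · cos φ₂ , cos φ₁ · sin φ₂ − sin φ₁ · cos φ₂ · cos Δλ )
  = atan2(-0.47015, -0.88058) = -151.902° → normalised to [0°, 360°): 208.098°.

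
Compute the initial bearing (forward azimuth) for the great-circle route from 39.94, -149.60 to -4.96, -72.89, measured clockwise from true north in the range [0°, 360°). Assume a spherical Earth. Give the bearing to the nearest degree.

102°

Δλ = -72.89 − -149.60 = 76.71°.
θ = atan2( sin Δλ · cos φ₂ , cos φ₁ · sin φ₂ − sin φ₁ · cos φ₂ · cos Δλ )
  = atan2(0.96957, -0.21332) = 102.408° → normalised to [0°, 360°): 102.408°.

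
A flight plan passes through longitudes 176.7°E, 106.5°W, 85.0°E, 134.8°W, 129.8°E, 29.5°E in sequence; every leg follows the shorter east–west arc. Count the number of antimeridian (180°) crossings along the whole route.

4

Leg 1: +176.7° → -106.5°, shortest Δλ = 76.8° (east) — crosses 180°.
Leg 2: -106.5° → +85.0°, shortest Δλ = -168.5° (west) — crosses 180°.
Leg 3: +85.0° → -134.8°, shortest Δλ = 140.2° (east) — crosses 180°.
Leg 4: -134.8° → +129.8°, shortest Δλ = -95.4° (west) — crosses 180°.
Leg 5: +129.8° → +29.5°, shortest Δλ = -100.3° (west) — does not cross 180°.
Total crossings: 4.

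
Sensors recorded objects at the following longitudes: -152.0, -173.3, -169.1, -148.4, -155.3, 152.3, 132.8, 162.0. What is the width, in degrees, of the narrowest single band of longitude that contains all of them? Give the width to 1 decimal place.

Sort the longitudes: -173.3°, -169.1°, -155.3°, -152.0°, -148.4°, +132.8°, +152.3°, +162.0°.
Eastward gaps between consecutive values (wrapping around): 4.2°, 13.8°, 3.3°, 3.6°, 281.2°, 19.5°, 9.7°, 24.7°.
Largest gap = 281.2° ⇒ minimal covering band is its complement: 360° − 281.2° = 78.8°.
Band runs from +132.8° eastward to -148.4°, crossing the antimeridian.

78.8°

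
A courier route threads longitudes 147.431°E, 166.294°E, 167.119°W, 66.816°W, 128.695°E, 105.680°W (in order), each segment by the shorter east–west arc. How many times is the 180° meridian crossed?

Leg 1: +147.431° → +166.294°, shortest Δλ = 18.863° (east) — does not cross 180°.
Leg 2: +166.294° → -167.119°, shortest Δλ = 26.587° (east) — crosses 180°.
Leg 3: -167.119° → -66.816°, shortest Δλ = 100.303° (east) — does not cross 180°.
Leg 4: -66.816° → +128.695°, shortest Δλ = -164.489° (west) — crosses 180°.
Leg 5: +128.695° → -105.680°, shortest Δλ = 125.625° (east) — crosses 180°.
Total crossings: 3.

3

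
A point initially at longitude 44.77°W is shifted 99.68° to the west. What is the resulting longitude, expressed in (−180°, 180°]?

144.45°W

Start at -44.77°; shift −99.68° → -144.45°.
-144.45° already lies in (−180°, 180°].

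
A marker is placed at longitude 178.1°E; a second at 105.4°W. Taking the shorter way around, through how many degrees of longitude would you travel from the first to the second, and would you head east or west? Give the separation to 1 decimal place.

76.5° east

Raw difference: -105.4 − 178.1 = -283.5°.
Normalise into (−180°, 180°]: -283.5° + 360° = 76.5°.
Positive ⇒ the second point lies to the east; separation 76.5°.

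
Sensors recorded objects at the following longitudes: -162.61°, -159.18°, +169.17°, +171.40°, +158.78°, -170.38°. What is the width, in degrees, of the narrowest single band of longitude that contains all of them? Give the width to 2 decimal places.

42.04°

Sort the longitudes: -170.38°, -162.61°, -159.18°, +158.78°, +169.17°, +171.40°.
Eastward gaps between consecutive values (wrapping around): 7.77°, 3.43°, 317.96°, 10.39°, 2.23°, 18.22°.
Largest gap = 317.96° ⇒ minimal covering band is its complement: 360° − 317.96° = 42.04°.
Band runs from +158.78° eastward to -159.18°, crossing the antimeridian.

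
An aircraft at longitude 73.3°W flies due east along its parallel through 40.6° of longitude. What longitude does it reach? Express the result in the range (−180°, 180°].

Start at -73.3°; shift +40.6° → -32.7°.
-32.7° already lies in (−180°, 180°].

32.7°W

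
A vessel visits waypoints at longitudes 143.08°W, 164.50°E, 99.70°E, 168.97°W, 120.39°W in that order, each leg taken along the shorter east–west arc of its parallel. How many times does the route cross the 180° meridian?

2

Leg 1: -143.08° → +164.50°, shortest Δλ = -52.42° (west) — crosses 180°.
Leg 2: +164.50° → +99.70°, shortest Δλ = -64.8° (west) — does not cross 180°.
Leg 3: +99.70° → -168.97°, shortest Δλ = 91.33° (east) — crosses 180°.
Leg 4: -168.97° → -120.39°, shortest Δλ = 48.58° (east) — does not cross 180°.
Total crossings: 2.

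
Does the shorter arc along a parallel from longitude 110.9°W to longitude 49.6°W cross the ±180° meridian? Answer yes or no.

Signed shortest Δλ = ((-49.6 − -110.9 + 180) mod 360) − 180 = 61.3°.
Going east by 61.3° from -110.9° reaches -49.6° without touching 180°.

No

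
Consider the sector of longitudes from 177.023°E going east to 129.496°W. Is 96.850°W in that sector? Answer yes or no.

No

Band width going east from +177.023° to -129.496°: ((-129.496 − 177.023) mod 360) = 53.481°.
Offset of -96.850° east of the west edge: ((-96.850 − 177.023) mod 360) = 86.127°.
86.127° > 53.481° ⇒ outside.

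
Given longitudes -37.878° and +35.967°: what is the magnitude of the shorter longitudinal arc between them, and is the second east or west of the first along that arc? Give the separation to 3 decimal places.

Raw difference: 35.967 − -37.878 = 73.845°.
Normalise into (−180°, 180°]: 73.845° stays 73.845°.
Positive ⇒ the second point lies to the east; separation 73.845°.

73.845° east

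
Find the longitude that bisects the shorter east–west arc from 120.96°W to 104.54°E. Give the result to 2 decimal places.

171.79°E

Signed shortest Δλ from -120.96° to +104.54° is -134.50°.
Midpoint longitude = -120.96° + (-134.50°)/2 = -120.96° − 67.25° = -188.21°.
Normalise into (−180°, 180°]: +171.79°.
(The naïve average (-120.96 + +104.54)/2 = -8.21° is on the wrong side of the globe.)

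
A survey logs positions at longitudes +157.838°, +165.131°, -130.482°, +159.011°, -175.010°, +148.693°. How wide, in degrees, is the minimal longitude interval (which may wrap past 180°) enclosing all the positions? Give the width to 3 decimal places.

Sort the longitudes: -175.010°, -130.482°, +148.693°, +157.838°, +159.011°, +165.131°.
Eastward gaps between consecutive values (wrapping around): 44.528°, 279.175°, 9.145°, 1.173°, 6.120°, 19.859°.
Largest gap = 279.175° ⇒ minimal covering band is its complement: 360° − 279.175° = 80.825°.
Band runs from +148.693° eastward to -130.482°, crossing the antimeridian.

80.825°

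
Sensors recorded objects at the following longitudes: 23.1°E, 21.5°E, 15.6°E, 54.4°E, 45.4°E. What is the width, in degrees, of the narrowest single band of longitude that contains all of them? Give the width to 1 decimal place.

38.8°

Sort the longitudes: +15.6°, +21.5°, +23.1°, +45.4°, +54.4°.
Eastward gaps between consecutive values (wrapping around): 5.9°, 1.6°, 22.3°, 9.0°, 321.2°.
Largest gap = 321.2° ⇒ minimal covering band is its complement: 360° − 321.2° = 38.8°.
Band runs from +15.6° eastward to +54.4°.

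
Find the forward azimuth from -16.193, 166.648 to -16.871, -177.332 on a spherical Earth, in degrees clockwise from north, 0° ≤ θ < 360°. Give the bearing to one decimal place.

Δλ = -177.332 − 166.648 = -343.980°; wrapped into (−180°, 180°]: 16.020°.
θ = atan2( sin Δλ · cos φ₂ , cos φ₁ · sin φ₂ − sin φ₁ · cos φ₂ · cos Δλ )
  = atan2(0.26410, -0.02220) = 94.804° → normalised to [0°, 360°): 94.804°.

94.8°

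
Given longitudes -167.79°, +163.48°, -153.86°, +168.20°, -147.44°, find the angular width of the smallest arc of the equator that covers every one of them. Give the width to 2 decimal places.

49.08°

Sort the longitudes: -167.79°, -153.86°, -147.44°, +163.48°, +168.20°.
Eastward gaps between consecutive values (wrapping around): 13.93°, 6.42°, 310.92°, 4.72°, 24.01°.
Largest gap = 310.92° ⇒ minimal covering band is its complement: 360° − 310.92° = 49.08°.
Band runs from +163.48° eastward to -147.44°, crossing the antimeridian.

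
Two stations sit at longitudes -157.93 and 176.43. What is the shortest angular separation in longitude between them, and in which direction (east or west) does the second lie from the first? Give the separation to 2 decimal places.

25.64° west

Raw difference: 176.43 − -157.93 = 334.36°.
Normalise into (−180°, 180°]: 334.36° − 360° = -25.64°.
Negative ⇒ the second point lies to the west; separation 25.64°.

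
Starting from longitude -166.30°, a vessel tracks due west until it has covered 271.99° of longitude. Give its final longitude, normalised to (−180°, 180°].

Start at -166.30°; shift −271.99° → -438.29°.
-438.29° lies outside (−180°, 180°]; add 360° → -78.29°.

-78.29°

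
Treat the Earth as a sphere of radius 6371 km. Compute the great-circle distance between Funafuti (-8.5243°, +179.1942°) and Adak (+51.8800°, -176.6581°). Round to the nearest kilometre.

6728 km

Δλ = -176.6581 − 179.1942 = -355.8523°; wrapped into (−180°, 180°]: 4.1477°.
Δφ = 51.8800 − -8.5243 = 60.4043°.
a = sin²(Δφ/2) + cos φ₁ · cos φ₂ · sin²(Δλ/2) = 0.253861.
c = 2·atan2(√a, √(1−a)) = 1.05609 rad → d = 6371·c ≈ 6728.36 km.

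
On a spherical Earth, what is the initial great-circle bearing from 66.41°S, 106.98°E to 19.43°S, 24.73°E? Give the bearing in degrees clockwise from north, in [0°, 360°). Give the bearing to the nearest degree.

Δλ = 24.73 − 106.98 = -82.25°.
θ = atan2( sin Δλ · cos φ₂ , cos φ₁ · sin φ₂ − sin φ₁ · cos φ₂ · cos Δλ )
  = atan2(-0.93443, -0.01658) = -91.017° → normalised to [0°, 360°): 268.983°.

269°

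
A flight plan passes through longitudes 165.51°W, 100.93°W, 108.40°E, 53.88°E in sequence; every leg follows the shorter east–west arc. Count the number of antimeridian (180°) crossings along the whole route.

Leg 1: -165.51° → -100.93°, shortest Δλ = 64.58° (east) — does not cross 180°.
Leg 2: -100.93° → +108.40°, shortest Δλ = -150.67° (west) — crosses 180°.
Leg 3: +108.40° → +53.88°, shortest Δλ = -54.52° (west) — does not cross 180°.
Total crossings: 1.

1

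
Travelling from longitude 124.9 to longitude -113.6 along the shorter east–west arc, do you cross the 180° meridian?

Yes

Naïve |-113.6 − 124.9| = 238.5° > 180°, so the shorter arc goes the other way round — across 180°.
Signed shortest Δλ = ((-113.6 − 124.9 + 180) mod 360) − 180 = 121.5°.
Going east by 121.5° from +124.9° passes through 180° before reaching -113.6°.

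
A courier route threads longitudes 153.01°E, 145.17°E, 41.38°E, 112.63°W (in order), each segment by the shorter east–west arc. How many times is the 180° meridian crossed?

Leg 1: +153.01° → +145.17°, shortest Δλ = -7.84° (west) — does not cross 180°.
Leg 2: +145.17° → +41.38°, shortest Δλ = -103.79° (west) — does not cross 180°.
Leg 3: +41.38° → -112.63°, shortest Δλ = -154.01° (west) — does not cross 180°.
Total crossings: 0.

0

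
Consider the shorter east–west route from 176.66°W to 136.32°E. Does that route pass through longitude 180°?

Naïve |136.32 − -176.66| = 312.98° > 180°, so the shorter arc goes the other way round — across 180°.
Signed shortest Δλ = ((136.32 − -176.66 + 180) mod 360) − 180 = -47.02°.
Going west by 47.02° from -176.66° passes through 180° before reaching +136.32°.

Yes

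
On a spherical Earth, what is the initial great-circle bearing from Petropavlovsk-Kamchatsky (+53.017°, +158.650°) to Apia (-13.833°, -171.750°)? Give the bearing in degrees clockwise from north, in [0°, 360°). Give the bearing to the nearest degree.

150°

Δλ = -171.750 − 158.650 = -330.400°; wrapped into (−180°, 180°]: 29.600°.
θ = atan2( sin Δλ · cos φ₂ , cos φ₁ · sin φ₂ − sin φ₁ · cos φ₂ · cos Δλ )
  = atan2(0.47962, -0.81825) = 149.623° → normalised to [0°, 360°): 149.623°.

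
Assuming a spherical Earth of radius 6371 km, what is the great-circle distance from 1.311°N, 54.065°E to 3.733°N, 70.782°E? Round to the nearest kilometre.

1876 km

Δλ = 70.782 − 54.065 = 16.717°.
Δφ = 3.733 − 1.311 = 2.422°.
a = sin²(Δφ/2) + cos φ₁ · cos φ₂ · sin²(Δλ/2) = 0.021528.
c = 2·atan2(√a, √(1−a)) = 0.29451 rad → d = 6371·c ≈ 1876.32 km.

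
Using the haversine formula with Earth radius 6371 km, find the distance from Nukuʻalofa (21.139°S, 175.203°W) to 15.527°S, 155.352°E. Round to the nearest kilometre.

Δλ = 155.352 − -175.203 = 330.555°; wrapped into (−180°, 180°]: -29.445°.
Δφ = -15.527 − -21.139 = 5.612°.
a = sin²(Δφ/2) + cos φ₁ · cos φ₂ · sin²(Δλ/2) = 0.060438.
c = 2·atan2(√a, √(1−a)) = 0.49678 rad → d = 6371·c ≈ 3164.95 km.

3165 km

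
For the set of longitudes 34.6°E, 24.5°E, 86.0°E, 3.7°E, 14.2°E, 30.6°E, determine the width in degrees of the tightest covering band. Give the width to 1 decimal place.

Sort the longitudes: +3.7°, +14.2°, +24.5°, +30.6°, +34.6°, +86.0°.
Eastward gaps between consecutive values (wrapping around): 10.5°, 10.3°, 6.1°, 4.0°, 51.4°, 277.7°.
Largest gap = 277.7° ⇒ minimal covering band is its complement: 360° − 277.7° = 82.3°.
Band runs from +3.7° eastward to +86.0°.

82.3°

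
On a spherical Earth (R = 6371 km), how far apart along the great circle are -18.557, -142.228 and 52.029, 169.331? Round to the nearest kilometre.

9138 km

Δλ = 169.331 − -142.228 = 311.559°; wrapped into (−180°, 180°]: -48.441°.
Δφ = 52.029 − -18.557 = 70.586°.
a = sin²(Δφ/2) + cos φ₁ · cos φ₂ · sin²(Δλ/2) = 0.431972.
c = 2·atan2(√a, √(1−a)) = 1.43432 rad → d = 6371·c ≈ 9138.03 km.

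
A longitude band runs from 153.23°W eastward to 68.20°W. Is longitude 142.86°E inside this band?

No

Band width going east from -153.23° to -68.20°: ((-68.20 − -153.23) mod 360) = 85.03°.
Offset of +142.86° east of the west edge: ((142.86 − -153.23) mod 360) = 296.09°.
296.09° > 85.03° ⇒ outside.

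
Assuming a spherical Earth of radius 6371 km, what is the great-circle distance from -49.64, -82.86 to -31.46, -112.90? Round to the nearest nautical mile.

Δλ = -112.90 − -82.86 = -30.04°.
Δφ = -31.46 − -49.64 = 18.18°.
a = sin²(Δφ/2) + cos φ₁ · cos φ₂ · sin²(Δλ/2) = 0.062059.
c = 2·atan2(√a, √(1−a)) = 0.50354 rad → d = 6371·c ≈ 3208.04 km ≈ 1732.20 nmi.

1732 nmi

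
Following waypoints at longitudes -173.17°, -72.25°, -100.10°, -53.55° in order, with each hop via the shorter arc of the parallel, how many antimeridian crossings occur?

Leg 1: -173.17° → -72.25°, shortest Δλ = 100.92° (east) — does not cross 180°.
Leg 2: -72.25° → -100.10°, shortest Δλ = -27.85° (west) — does not cross 180°.
Leg 3: -100.10° → -53.55°, shortest Δλ = 46.55° (east) — does not cross 180°.
Total crossings: 0.

0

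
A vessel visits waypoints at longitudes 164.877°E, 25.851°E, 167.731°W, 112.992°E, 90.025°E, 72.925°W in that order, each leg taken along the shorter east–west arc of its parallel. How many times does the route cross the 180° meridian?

Leg 1: +164.877° → +25.851°, shortest Δλ = -139.026° (west) — does not cross 180°.
Leg 2: +25.851° → -167.731°, shortest Δλ = 166.418° (east) — crosses 180°.
Leg 3: -167.731° → +112.992°, shortest Δλ = -79.277° (west) — crosses 180°.
Leg 4: +112.992° → +90.025°, shortest Δλ = -22.967° (west) — does not cross 180°.
Leg 5: +90.025° → -72.925°, shortest Δλ = -162.95° (west) — does not cross 180°.
Total crossings: 2.

2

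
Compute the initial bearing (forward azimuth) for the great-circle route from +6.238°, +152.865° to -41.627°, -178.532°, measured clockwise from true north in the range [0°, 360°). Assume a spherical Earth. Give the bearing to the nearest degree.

154°

Δλ = -178.532 − 152.865 = -331.397°; wrapped into (−180°, 180°]: 28.603°.
θ = atan2( sin Δλ · cos φ₂ , cos φ₁ · sin φ₂ − sin φ₁ · cos φ₂ · cos Δλ )
  = atan2(0.35785, -0.73165) = 153.937° → normalised to [0°, 360°): 153.937°.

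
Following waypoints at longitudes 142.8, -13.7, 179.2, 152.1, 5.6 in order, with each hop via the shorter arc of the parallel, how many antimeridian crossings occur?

1

Leg 1: +142.8° → -13.7°, shortest Δλ = -156.5° (west) — does not cross 180°.
Leg 2: -13.7° → +179.2°, shortest Δλ = -167.1° (west) — crosses 180°.
Leg 3: +179.2° → +152.1°, shortest Δλ = -27.1° (west) — does not cross 180°.
Leg 4: +152.1° → +5.6°, shortest Δλ = -146.5° (west) — does not cross 180°.
Total crossings: 1.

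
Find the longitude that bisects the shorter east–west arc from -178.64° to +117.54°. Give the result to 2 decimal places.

Signed shortest Δλ from -178.64° to +117.54° is -63.82°.
Midpoint longitude = -178.64° + (-63.82°)/2 = -178.64° − 31.91° = -210.55°.
Normalise into (−180°, 180°]: +149.45°.
(The naïve average (-178.64 + +117.54)/2 = -30.55° is on the wrong side of the globe.)

+149.45°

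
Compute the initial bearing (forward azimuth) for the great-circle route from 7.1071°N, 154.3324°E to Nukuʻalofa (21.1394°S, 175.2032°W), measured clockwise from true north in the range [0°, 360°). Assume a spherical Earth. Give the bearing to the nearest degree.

Δλ = -175.2032 − 154.3324 = -329.5356°; wrapped into (−180°, 180°]: 30.4644°.
θ = atan2( sin Δλ · cos φ₂ , cos φ₁ · sin φ₂ − sin φ₁ · cos φ₂ · cos Δλ )
  = atan2(0.47288, -0.45733) = 134.042° → normalised to [0°, 360°): 134.042°.

134°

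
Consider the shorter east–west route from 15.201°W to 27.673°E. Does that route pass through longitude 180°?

Signed shortest Δλ = ((27.673 − -15.201 + 180) mod 360) − 180 = 42.874°.
Going east by 42.874° from -15.201° reaches +27.673° without touching 180°.

No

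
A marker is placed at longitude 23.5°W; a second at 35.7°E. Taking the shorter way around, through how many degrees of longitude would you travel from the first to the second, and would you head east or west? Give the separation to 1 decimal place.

Raw difference: 35.7 − -23.5 = 59.2°.
Normalise into (−180°, 180°]: 59.2° stays 59.2°.
Positive ⇒ the second point lies to the east; separation 59.2°.

59.2° east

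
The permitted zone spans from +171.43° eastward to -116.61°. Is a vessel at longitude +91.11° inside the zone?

No

Band width going east from +171.43° to -116.61°: ((-116.61 − 171.43) mod 360) = 71.96°.
Offset of +91.11° east of the west edge: ((91.11 − 171.43) mod 360) = 279.68°.
279.68° > 71.96° ⇒ outside.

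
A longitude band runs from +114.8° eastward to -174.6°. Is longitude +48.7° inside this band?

Band width going east from +114.8° to -174.6°: ((-174.6 − 114.8) mod 360) = 70.6°.
Offset of +48.7° east of the west edge: ((48.7 − 114.8) mod 360) = 293.9°.
293.9° > 70.6° ⇒ outside.

No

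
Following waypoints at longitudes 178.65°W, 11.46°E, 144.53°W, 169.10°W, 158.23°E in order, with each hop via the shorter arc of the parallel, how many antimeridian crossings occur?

2

Leg 1: -178.65° → +11.46°, shortest Δλ = -169.89° (west) — crosses 180°.
Leg 2: +11.46° → -144.53°, shortest Δλ = -155.99° (west) — does not cross 180°.
Leg 3: -144.53° → -169.10°, shortest Δλ = -24.57° (west) — does not cross 180°.
Leg 4: -169.10° → +158.23°, shortest Δλ = -32.67° (west) — crosses 180°.
Total crossings: 2.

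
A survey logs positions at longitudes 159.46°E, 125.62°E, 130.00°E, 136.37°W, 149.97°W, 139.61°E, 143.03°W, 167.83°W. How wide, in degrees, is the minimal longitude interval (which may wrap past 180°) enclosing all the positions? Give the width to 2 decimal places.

Sort the longitudes: -167.83°, -149.97°, -143.03°, -136.37°, +125.62°, +130.00°, +139.61°, +159.46°.
Eastward gaps between consecutive values (wrapping around): 17.86°, 6.94°, 6.66°, 261.99°, 4.38°, 9.61°, 19.85°, 32.71°.
Largest gap = 261.99° ⇒ minimal covering band is its complement: 360° − 261.99° = 98.01°.
Band runs from +125.62° eastward to -136.37°, crossing the antimeridian.

98.01°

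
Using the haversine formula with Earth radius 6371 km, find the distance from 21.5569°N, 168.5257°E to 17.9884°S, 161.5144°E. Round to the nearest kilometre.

4463 km

Δλ = 161.5144 − 168.5257 = -7.0113°.
Δφ = -17.9884 − 21.5569 = -39.5453°.
a = sin²(Δφ/2) + cos φ₁ · cos φ₂ · sin²(Δλ/2) = 0.117747.
c = 2·atan2(√a, √(1−a)) = 0.70052 rad → d = 6371·c ≈ 4463.02 km.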